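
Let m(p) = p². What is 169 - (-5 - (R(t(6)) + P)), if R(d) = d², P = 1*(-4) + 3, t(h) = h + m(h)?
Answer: 1937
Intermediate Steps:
t(h) = h + h²
P = -1 (P = -4 + 3 = -1)
169 - (-5 - (R(t(6)) + P)) = 169 - (-5 - ((6*(1 + 6))² - 1)) = 169 - (-5 - ((6*7)² - 1)) = 169 - (-5 - (42² - 1)) = 169 - (-5 - (1764 - 1)) = 169 - (-5 - 1*1763) = 169 - (-5 - 1763) = 169 - 1*(-1768) = 169 + 1768 = 1937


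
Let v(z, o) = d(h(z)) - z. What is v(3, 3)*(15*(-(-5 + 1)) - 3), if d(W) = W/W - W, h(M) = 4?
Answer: -342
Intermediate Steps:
d(W) = 1 - W
v(z, o) = -3 - z (v(z, o) = (1 - 1*4) - z = (1 - 4) - z = -3 - z)
v(3, 3)*(15*(-(-5 + 1)) - 3) = (-3 - 1*3)*(15*(-(-5 + 1)) - 3) = (-3 - 3)*(15*(-1*(-4)) - 3) = -6*(15*4 - 3) = -6*(60 - 3) = -6*57 = -342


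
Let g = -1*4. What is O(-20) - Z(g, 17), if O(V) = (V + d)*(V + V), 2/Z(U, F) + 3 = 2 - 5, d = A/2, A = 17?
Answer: 1381/3 ≈ 460.33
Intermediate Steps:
g = -4
d = 17/2 ≈ 8.5000
Z(U, F) = -1/3 (Z(U, F) = 2/(-3 + (2 - 5)) = 2/(-3 - 3) = 2/(-6) = 2*(-1/6) = -1/3)
O(V) = 2*V*(17/2 + V) (O(V) = (V + 17/2)*(V + V) = (17/2 + V)*(2*V) = 2*V*(17/2 + V))
O(-20) - Z(g, 17) = -20*(17 + 2*(-20)) - 1*(-1/3) = -20*(17 - 40) + 1/3 = -20*(-23) + 1/3 = 460 + 1/3 = 1381/3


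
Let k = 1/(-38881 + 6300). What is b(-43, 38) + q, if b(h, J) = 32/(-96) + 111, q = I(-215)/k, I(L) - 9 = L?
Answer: 20135390/3 ≈ 6.7118e+6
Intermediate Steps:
I(L) = 9 + L
k = -1/32581 (k = 1/(-32581) = -1/32581 ≈ -3.0693e-5)
q = 6711686 (q = (9 - 215)/(-1/32581) = -206*(-32581) = 6711686)
b(h, J) = 332/3 (b(h, J) = 32*(-1/96) + 111 = -⅓ + 111 = 332/3)
b(-43, 38) + q = 332/3 + 6711686 = 20135390/3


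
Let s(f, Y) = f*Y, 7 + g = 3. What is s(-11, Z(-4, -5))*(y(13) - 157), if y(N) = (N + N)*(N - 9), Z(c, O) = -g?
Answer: 2332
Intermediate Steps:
g = -4 (g = -7 + 3 = -4)
Z(c, O) = 4 (Z(c, O) = -1*(-4) = 4)
s(f, Y) = Y*f
y(N) = 2*N*(-9 + N) (y(N) = (2*N)*(-9 + N) = 2*N*(-9 + N))
s(-11, Z(-4, -5))*(y(13) - 157) = (4*(-11))*(2*13*(-9 + 13) - 157) = -44*(2*13*4 - 157) = -44*(104 - 157) = -44*(-53) = 2332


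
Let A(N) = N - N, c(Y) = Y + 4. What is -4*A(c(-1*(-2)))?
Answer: 0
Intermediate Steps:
c(Y) = 4 + Y
A(N) = 0
-4*A(c(-1*(-2))) = -4*0 = 0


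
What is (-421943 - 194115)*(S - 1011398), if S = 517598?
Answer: 304209440400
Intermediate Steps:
(-421943 - 194115)*(S - 1011398) = (-421943 - 194115)*(517598 - 1011398) = -616058*(-493800) = 304209440400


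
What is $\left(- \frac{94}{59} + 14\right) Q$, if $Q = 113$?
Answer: $\frac{82716}{59} \approx 1402.0$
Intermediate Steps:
$\left(- \frac{94}{59} + 14\right) Q = \left(- \frac{94}{59} + 14\right) 113 = \frac{732}{59} \cdot 113 = \frac{82716}{59}$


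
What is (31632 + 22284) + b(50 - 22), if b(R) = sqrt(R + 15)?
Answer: 53916 + sqrt(43) ≈ 53923.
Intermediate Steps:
b(R) = sqrt(15 + R)
(31632 + 22284) + b(50 - 22) = (31632 + 22284) + sqrt(15 + (50 - 22)) = 53916 + sqrt(15 + 28) = 53916 + sqrt(43)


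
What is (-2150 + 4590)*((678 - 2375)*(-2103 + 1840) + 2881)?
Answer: 1096028480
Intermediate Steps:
(-2150 + 4590)*((678 - 2375)*(-2103 + 1840) + 2881) = 2440*(-1697*(-263) + 2881) = 2440*(446311 + 2881) = 2440*449192 = 1096028480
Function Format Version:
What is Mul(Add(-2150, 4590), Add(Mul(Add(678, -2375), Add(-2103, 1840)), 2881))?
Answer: 1096028480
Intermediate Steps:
Mul(Add(-2150, 4590), Add(Mul(Add(678, -2375), Add(-2103, 1840)), 2881)) = Mul(2440, Add(Mul(-1697, -263), 2881)) = Mul(2440, Add(446311, 2881)) = Mul(2440, 449192) = 1096028480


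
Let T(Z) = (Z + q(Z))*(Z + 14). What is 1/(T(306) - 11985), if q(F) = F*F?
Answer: 1/30049455 ≈ 3.3278e-8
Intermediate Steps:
q(F) = F²
T(Z) = (14 + Z)*(Z + Z²) (T(Z) = (Z + Z²)*(Z + 14) = (Z + Z²)*(14 + Z) = (14 + Z)*(Z + Z²))
1/(T(306) - 11985) = 1/(306*(14 + 306² + 15*306) - 11985) = 1/(306*(14 + 93636 + 4590) - 11985) = 1/(306*98240 - 11985) = 1/(30061440 - 11985) = 1/30049455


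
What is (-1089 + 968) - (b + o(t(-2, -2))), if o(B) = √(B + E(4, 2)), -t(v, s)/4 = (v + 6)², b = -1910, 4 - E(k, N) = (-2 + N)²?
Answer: 1789 - 2*I*√15 ≈ 1789.0 - 7.746*I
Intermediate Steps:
E(k, N) = 4 - (-2 + N)²
t(v, s) = -4*(6 + v)² (t(v, s) = -4*(v + 6)² = -4*(6 + v)²)
o(B) = √(4 + B) (o(B) = √(B + 2*(4 - 1*2)) = √(B + 2*(4 - 2)) = √(B + 2*2) = √(B + 4) = √(4 + B))
(-1089 + 968) - (b + o(t(-2, -2))) = (-1089 + 968) - (-1910 + √(4 - 4*(6 - 2)²)) = -121 - (-1910 + √(4 - 4*4²)) = -121 - (-1910 + √(4 - 4*16)) = -121 - (-1910 + √(4 - 64)) = -121 - (-1910 + √(-60)) = -121 - (-1910 + 2*I*√15) = -121 + (1910 - 2*I*√15) = 1789 - 2*I*√15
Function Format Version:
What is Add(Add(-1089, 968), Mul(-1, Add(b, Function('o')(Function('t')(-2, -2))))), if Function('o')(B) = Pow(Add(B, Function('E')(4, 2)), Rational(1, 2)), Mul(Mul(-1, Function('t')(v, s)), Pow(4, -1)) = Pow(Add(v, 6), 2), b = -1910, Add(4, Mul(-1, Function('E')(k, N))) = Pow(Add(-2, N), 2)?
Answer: Add(1789, Mul(-2, I, Pow(15, Rational(1, 2)))) ≈ Add(1789.0, Mul(-7.7460, I))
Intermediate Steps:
Function('E')(k, N) = Add(4, Mul(-1, Pow(Add(-2, N), 2)))
Function('t')(v, s) = Mul(-4, Pow(Add(6, v), 2)) (Function('t')(v, s) = Mul(-4, Pow(Add(v, 6), 2)) = Mul(-4, Pow(Add(6, v), 2)))
Function('o')(B) = Pow(Add(4, B), Rational(1, 2)) (Function('o')(B) = Pow(Add(B, Mul(2, Add(4, Mul(-1, 2)))), Rational(1, 2)) = Pow(Add(B, Mul(2, Add(4, -2))), Rational(1, 2)) = Pow(Add(B, Mul(2, 2)), Rational(1, 2)) = Pow(Add(B, 4), Rational(1, 2)) = Pow(Add(4, B), Rational(1, 2)))
Add(Add(-1089, 968), Mul(-1, Add(b, Function('o')(Function('t')(-2, -2))))) = Add(Add(-1089, 968), Mul(-1, Add(-1910, Pow(Add(4, Mul(-4, Pow(Add(6, -2), 2))), Rational(1, 2))))) = Add(-121, Mul(-1, Add(-1910, Pow(Add(4, Mul(-4, Pow(4, 2))), Rational(1, 2))))) = Add(-121, Mul(-1, Add(-1910, Pow(Add(4, Mul(-4, 16)), Rational(1, 2))))) = Add(-121, Mul(-1, Add(-1910, Pow(Add(4, -64), Rational(1, 2))))) = Add(-121, Mul(-1, Add(-1910, Pow(-60, Rational(1, 2))))) = Add(-121, Mul(-1, Add(-1910, Mul(2, I, Pow(15, Rational(1, 2)))))) = Add(-121, Add(1910, Mul(-2, I, Pow(15, Rational(1, 2))))) = Add(1789, Mul(-2, I, Pow(15, Rational(1, 2))))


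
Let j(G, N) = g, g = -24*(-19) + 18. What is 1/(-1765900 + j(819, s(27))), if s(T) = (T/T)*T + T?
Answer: -1/1765426 ≈ -5.6644e-7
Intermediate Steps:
g = 474 (g = 456 + 18 = 474)
s(T) = 2*T (s(T) = 1*T + T = T + T = 2*T)
j(G, N) = 474
1/(-1765900 + j(819, s(27))) = 1/(-1765900 + 474) = 1/(-1765426) = -1/1765426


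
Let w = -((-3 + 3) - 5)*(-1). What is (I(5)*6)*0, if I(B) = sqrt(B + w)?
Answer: 0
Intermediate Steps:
w = -5 (w = -(0 - 5)*(-1) = -1*(-5)*(-1) = 5*(-1) = -5)
I(B) = sqrt(-5 + B) (I(B) = sqrt(B - 5) = sqrt(-5 + B))
(I(5)*6)*0 = (sqrt(-5 + 5)*6)*0 = (sqrt(0)*6)*0 = (0*6)*0 = 0*0 = 0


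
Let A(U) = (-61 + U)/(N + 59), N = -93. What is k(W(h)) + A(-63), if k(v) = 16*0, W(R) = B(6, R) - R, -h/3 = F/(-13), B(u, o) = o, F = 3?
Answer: 62/17 ≈ 3.6471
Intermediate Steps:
h = 9/13 (h = -9/(-13) = -9*(-1)/13 = -3*(-3/13) = 9/13 ≈ 0.69231)
A(U) = 61/34 - U/34 (A(U) = (-61 + U)/(-93 + 59) = (-61 + U)/(-34) = (-61 + U)*(-1/34) = 61/34 - U/34)
W(R) = 0 (W(R) = R - R = 0)
k(v) = 0
k(W(h)) + A(-63) = 0 + (61/34 - 1/34*(-63)) = 0 + (61/34 + 63/34) = 0 + 62/17 = 62/17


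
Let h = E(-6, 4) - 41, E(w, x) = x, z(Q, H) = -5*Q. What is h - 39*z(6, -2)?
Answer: 1133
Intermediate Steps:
h = -37 (h = 4 - 41 = -37)
h - 39*z(6, -2) = -37 - (-195)*6 = -37 - 39*(-30) = -37 + 1170 = 1133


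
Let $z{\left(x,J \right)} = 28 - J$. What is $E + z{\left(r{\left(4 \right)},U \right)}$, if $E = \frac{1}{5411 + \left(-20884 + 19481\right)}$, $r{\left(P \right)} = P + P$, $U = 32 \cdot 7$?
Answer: $- \frac{785567}{4008} \approx -196.0$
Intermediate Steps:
$U = 224$
$r{\left(P \right)} = 2 P$
$E = \frac{1}{4008}$ ($E = \frac{1}{5411 - 1403} = \frac{1}{4008} \approx 0.0002495$)
$E + z{\left(r{\left(4 \right)},U \right)} = \frac{1}{4008} + \left(28 - 224\right) = \frac{1}{4008} - 196 = - \frac{785567}{4008}$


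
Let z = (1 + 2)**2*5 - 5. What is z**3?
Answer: 64000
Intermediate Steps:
z = 40 (z = 3**2*5 - 5 = 9*5 - 5 = 45 - 5 = 40)
z**3 = 40**3 = 64000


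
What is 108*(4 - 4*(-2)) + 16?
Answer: 1312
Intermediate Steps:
108*(4 - 4*(-2)) + 16 = 108*(4 + 8) + 16 = 108*12 + 16 = 1296 + 16 = 1312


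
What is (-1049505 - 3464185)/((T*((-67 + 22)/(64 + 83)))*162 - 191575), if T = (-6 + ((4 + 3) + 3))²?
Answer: 44234162/1885211 ≈ 23.464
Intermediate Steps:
T = 16 (T = (-6 + (7 + 3))² = (-6 + 10)² = 4² = 16)
(-1049505 - 3464185)/((T*((-67 + 22)/(64 + 83)))*162 - 191575) = (-1049505 - 3464185)/((16*((-67 + 22)/(64 + 83)))*162 - 191575) = -4513690/((16*(-45/147))*162 - 191575) = -4513690/((16*(-45*1/147))*162 - 191575) = -4513690/((16*(-15/49))*162 - 191575) = -4513690/(-240/49*162 - 191575) = -4513690/(-38880/49 - 191575) = -4513690/(-9426055/49) = -4513690*(-49/9426055) = 44234162/1885211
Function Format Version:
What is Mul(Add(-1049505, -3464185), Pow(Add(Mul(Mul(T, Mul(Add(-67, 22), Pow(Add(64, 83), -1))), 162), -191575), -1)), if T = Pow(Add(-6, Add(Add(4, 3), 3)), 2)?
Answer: Rational(44234162, 1885211) ≈ 23.464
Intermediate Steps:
T = 16 (T = Pow(Add(-6, Add(7, 3)), 2) = Pow(Add(-6, 10), 2) = Pow(4, 2) = 16)
Mul(Add(-1049505, -3464185), Pow(Add(Mul(Mul(T, Mul(Add(-67, 22), Pow(Add(64, 83), -1))), 162), -191575), -1)) = Mul(Add(-1049505, -3464185), Pow(Add(Mul(Mul(16, Mul(Add(-67, 22), Pow(Add(64, 83), -1))), 162), -191575), -1)) = Mul(-4513690, Pow(Add(Mul(Mul(16, Mul(-45, Pow(147, -1))), 162), -191575), -1)) = Mul(-4513690, Pow(Add(Mul(Mul(16, Mul(-45, Rational(1, 147))), 162), -191575), -1)) = Mul(-4513690, Pow(Add(Mul(Mul(16, Rational(-15, 49)), 162), -191575), -1)) = Mul(-4513690, Pow(Add(Mul(Rational(-240, 49), 162), -191575), -1)) = Mul(-4513690, Pow(Add(Rational(-38880, 49), -191575), -1)) = Mul(-4513690, Pow(Rational(-9426055, 49), -1)) = Mul(-4513690, Rational(-49, 9426055)) = Rational(44234162, 1885211)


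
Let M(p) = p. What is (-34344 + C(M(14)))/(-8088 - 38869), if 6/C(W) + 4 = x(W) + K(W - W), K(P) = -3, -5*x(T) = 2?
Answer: 1270758/1737409 ≈ 0.73141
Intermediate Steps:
x(T) = -⅖ (x(T) = -⅕*2 = -⅖)
C(W) = -30/37 (C(W) = 6/(-4 + (-⅖ - 3)) = 6/(-4 - 17/5) = 6/(-37/5) = 6*(-5/37) = -30/37)
(-34344 + C(M(14)))/(-8088 - 38869) = (-34344 - 30/37)/(-8088 - 38869) = -1270758/37/(-46957) = -1270758/37*(-1/46957) = 1270758/1737409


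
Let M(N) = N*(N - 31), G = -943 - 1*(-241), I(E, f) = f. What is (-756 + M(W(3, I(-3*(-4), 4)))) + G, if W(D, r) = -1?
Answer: -1426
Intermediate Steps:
G = -702 (G = -943 + 241 = -702)
M(N) = N*(-31 + N)
(-756 + M(W(3, I(-3*(-4), 4)))) + G = (-756 - (-31 - 1)) - 702 = (-756 - 1*(-32)) - 702 = (-756 + 32) - 702 = -724 - 702 = -1426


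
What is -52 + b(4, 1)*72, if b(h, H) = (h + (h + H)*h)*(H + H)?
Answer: 3404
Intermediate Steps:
b(h, H) = 2*H*(h + h*(H + h)) (b(h, H) = (h + (H + h)*h)*(2*H) = (h + h*(H + h))*(2*H) = 2*H*(h + h*(H + h)))
-52 + b(4, 1)*72 = -52 + (2*1*4*(1 + 1 + 4))*72 = -52 + (2*1*4*6)*72 = -52 + 48*72 = -52 + 3456 = 3404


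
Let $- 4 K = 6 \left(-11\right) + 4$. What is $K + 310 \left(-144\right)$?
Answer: $- \frac{89249}{2} \approx -44625.0$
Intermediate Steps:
$K = \frac{31}{2}$ ($K = - \frac{6 \left(-11\right) + 4}{4} = - \frac{-66 + 4}{4} = \left(- \frac{1}{4}\right) \left(-62\right) = \frac{31}{2} \approx 15.5$)
$K + 310 \left(-144\right) = \frac{31}{2} + 310 \left(-144\right) = \frac{31}{2} - 44640 = - \frac{89249}{2}$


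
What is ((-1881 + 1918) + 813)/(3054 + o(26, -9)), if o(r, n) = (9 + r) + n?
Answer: 85/308 ≈ 0.27597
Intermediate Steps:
o(r, n) = 9 + n + r
((-1881 + 1918) + 813)/(3054 + o(26, -9)) = ((-1881 + 1918) + 813)/(3054 + (9 - 9 + 26)) = (37 + 813)/(3054 + 26) = 850/3080 = 850*(1/3080) = 85/308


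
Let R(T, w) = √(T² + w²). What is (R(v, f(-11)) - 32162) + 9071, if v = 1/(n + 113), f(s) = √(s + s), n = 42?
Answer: -23091 + I*√528549/155 ≈ -23091.0 + 4.6904*I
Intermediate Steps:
f(s) = √2*√s (f(s) = √(2*s) = √2*√s)
v = 1/155 (v = 1/(42 + 113) = 1/155 ≈ 0.0064516)
(R(v, f(-11)) - 32162) + 9071 = (√((1/155)² + (√2*√(-11))²) - 32162) + 9071 = (√(1/24025 + (√2*(I*√11))²) - 32162) + 9071 = (√(1/24025 + (I*√22)²) - 32162) + 9071 = (√(1/24025 - 22) - 32162) + 9071 = (√(-528549/24025) - 32162) + 9071 = (I*√528549/155 - 32162) + 9071 = (-32162 + I*√528549/155) + 9071 = -23091 + I*√528549/155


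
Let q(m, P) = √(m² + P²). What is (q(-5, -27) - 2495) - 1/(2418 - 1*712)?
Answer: -4256471/1706 + √754 ≈ -2467.5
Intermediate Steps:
q(m, P) = √(P² + m²)
(q(-5, -27) - 2495) - 1/(2418 - 1*712) = (√((-27)² + (-5)²) - 2495) - 1/(2418 - 1*712) = (√(729 + 25) - 2495) - 1/(2418 - 712) = (√754 - 2495) - 1/1706 = (-2495 + √754) - 1*1/1706 = (-2495 + √754) - 1/1706 = -4256471/1706 + √754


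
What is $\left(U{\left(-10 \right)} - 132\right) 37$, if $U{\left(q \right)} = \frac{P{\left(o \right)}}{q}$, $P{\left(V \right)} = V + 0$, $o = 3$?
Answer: $- \frac{48951}{10} \approx -4895.1$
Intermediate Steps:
$P{\left(V \right)} = V$
$U{\left(q \right)} = \frac{3}{q}$
$\left(U{\left(-10 \right)} - 132\right) 37 = \left(\frac{3}{-10} - 132\right) 37 = \left(3 \left(- \frac{1}{10}\right) - 132\right) 37 = \left(- \frac{3}{10} - 132\right) 37 = \left(- \frac{1323}{10}\right) 37 = - \frac{48951}{10}$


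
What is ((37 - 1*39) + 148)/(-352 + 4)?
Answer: -73/174 ≈ -0.41954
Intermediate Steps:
((37 - 1*39) + 148)/(-352 + 4) = ((37 - 39) + 148)/(-348) = (-2 + 148)*(-1/348) = 146*(-1/348) = -73/174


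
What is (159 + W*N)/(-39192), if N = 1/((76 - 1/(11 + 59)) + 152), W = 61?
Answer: -2541751/625465128 ≈ -0.0040638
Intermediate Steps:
N = 70/15959 (N = 1/((76 - 1/70) + 152) = 1/(5319/70 + 152) = 1/(15959/70) = 70/15959 ≈ 0.0043862)
(159 + W*N)/(-39192) = (159 + 61*(70/15959))/(-39192) = (159 + 4270/15959)*(-1/39192) = (2541751/15959)*(-1/39192) = -2541751/625465128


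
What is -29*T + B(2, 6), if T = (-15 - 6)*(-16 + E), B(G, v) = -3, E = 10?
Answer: -3657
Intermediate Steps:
T = 126 (T = (-15 - 6)*(-16 + 10) = -21*(-6) = 126)
-29*T + B(2, 6) = -29*126 - 3 = -3654 - 3 = -3657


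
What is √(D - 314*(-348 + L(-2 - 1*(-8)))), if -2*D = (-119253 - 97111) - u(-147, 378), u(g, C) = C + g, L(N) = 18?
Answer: √847670/2 ≈ 460.34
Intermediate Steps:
D = 216595/2 (D = -((-119253 - 97111) - (378 - 147))/2 = -(-216364 - 1*231)/2 = -(-216364 - 231)/2 = -½*(-216595) = 216595/2 ≈ 1.0830e+5)
√(D - 314*(-348 + L(-2 - 1*(-8)))) = √(216595/2 - 314*(-348 + 18)) = √(216595/2 - 314*(-330)) = √(216595/2 + 103620) = √(423835/2) = √847670/2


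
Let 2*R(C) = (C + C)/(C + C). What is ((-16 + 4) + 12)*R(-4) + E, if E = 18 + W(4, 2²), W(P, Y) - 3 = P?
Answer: 25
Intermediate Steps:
W(P, Y) = 3 + P
R(C) = ½ (R(C) = ((C + C)/(C + C))/2 = ((2*C)/((2*C)))/2 = ((2*C)*(1/(2*C)))/2 = (½)*1 = ½)
E = 25 (E = 18 + (3 + 4) = 18 + 7 = 25)
((-16 + 4) + 12)*R(-4) + E = ((-16 + 4) + 12)*(½) + 25 = (-12 + 12)*(½) + 25 = 0*(½) + 25 = 0 + 25 = 25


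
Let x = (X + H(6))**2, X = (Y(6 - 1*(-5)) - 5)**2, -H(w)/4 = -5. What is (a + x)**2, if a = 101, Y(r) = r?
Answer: 10478169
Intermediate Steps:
H(w) = 20 (H(w) = -4*(-5) = 20)
X = 36 (X = ((6 - 1*(-5)) - 5)**2 = ((6 + 5) - 5)**2 = (11 - 5)**2 = 6**2 = 36)
x = 3136 (x = (36 + 20)**2 = 56**2 = 3136)
(a + x)**2 = (101 + 3136)**2 = 3237**2 = 10478169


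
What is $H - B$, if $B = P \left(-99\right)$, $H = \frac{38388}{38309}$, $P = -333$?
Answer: $- \frac{1262894415}{38309} \approx -32966.0$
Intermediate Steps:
$H = \frac{38388}{38309}$ ($H = 38388 \cdot \frac{1}{38309} = \frac{38388}{38309} \approx 1.0021$)
$B = 32967$ ($B = \left(-333\right) \left(-99\right) = 32967$)
$H - B = \frac{38388}{38309} - 32967 = - \frac{1262894415}{38309}$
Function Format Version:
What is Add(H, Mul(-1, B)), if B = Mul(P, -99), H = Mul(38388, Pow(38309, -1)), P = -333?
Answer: Rational(-1262894415, 38309) ≈ -32966.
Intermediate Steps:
H = Rational(38388, 38309) (H = Mul(38388, Rational(1, 38309)) = Rational(38388, 38309) ≈ 1.0021)
B = 32967 (B = Mul(-333, -99) = 32967)
Add(H, Mul(-1, B)) = Add(Rational(38388, 38309), Mul(-1, 32967)) = Add(Rational(38388, 38309), -32967) = Rational(-1262894415, 38309)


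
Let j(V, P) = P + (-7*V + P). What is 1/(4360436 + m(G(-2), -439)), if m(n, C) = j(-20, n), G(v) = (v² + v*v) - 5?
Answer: 1/4360582 ≈ 2.2933e-7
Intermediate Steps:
G(v) = -5 + 2*v² (G(v) = (v² + v²) - 5 = 2*v² - 5 = -5 + 2*v²)
j(V, P) = -7*V + 2*P (j(V, P) = P + (P - 7*V) = -7*V + 2*P)
m(n, C) = 140 + 2*n (m(n, C) = -7*(-20) + 2*n = 140 + 2*n)
1/(4360436 + m(G(-2), -439)) = 1/(4360436 + (140 + 2*(-5 + 2*(-2)²))) = 1/(4360436 + (140 + 2*(-5 + 2*4))) = 1/(4360436 + (140 + 2*(-5 + 8))) = 1/(4360436 + (140 + 2*3)) = 1/(4360436 + (140 + 6)) = 1/(4360436 + 146) = 1/4360582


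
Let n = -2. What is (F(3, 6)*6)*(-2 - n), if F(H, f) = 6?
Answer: 0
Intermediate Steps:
(F(3, 6)*6)*(-2 - n) = (6*6)*(-2 - 1*(-2)) = 36*(-2 + 2) = 36*0 = 0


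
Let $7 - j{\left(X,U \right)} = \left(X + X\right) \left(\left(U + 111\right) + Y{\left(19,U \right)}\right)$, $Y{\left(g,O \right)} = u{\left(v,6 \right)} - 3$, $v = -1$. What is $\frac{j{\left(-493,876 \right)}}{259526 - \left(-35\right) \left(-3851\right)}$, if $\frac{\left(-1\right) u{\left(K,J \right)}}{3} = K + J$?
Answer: $\frac{955441}{124741} \approx 7.6594$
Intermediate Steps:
$u{\left(K,J \right)} = - 3 J - 3 K$ ($u{\left(K,J \right)} = - 3 \left(K + J\right) = - 3 \left(J + K\right) = - 3 J - 3 K$)
$Y{\left(g,O \right)} = -18$ ($Y{\left(g,O \right)} = \left(\left(-3\right) 6 - -3\right) - 3 = \left(-18 + 3\right) - 3 = -15 - 3 = -18$)
$j{\left(X,U \right)} = 7 - 2 X \left(93 + U\right)$ ($j{\left(X,U \right)} = 7 - \left(X + X\right) \left(\left(U + 111\right) - 18\right) = 7 - 2 X \left(\left(111 + U\right) - 18\right) = 7 - 2 X \left(93 + U\right)$)
$\frac{j{\left(-493,876 \right)}}{259526 - \left(-35\right) \left(-3851\right)} = \frac{7 - -91698 - 1752 \left(-493\right)}{259526 - \left(-35\right) \left(-3851\right)} = \frac{7 + 91698 + 863736}{259526 - 134785} = \frac{955441}{259526 - 134785} = \frac{955441}{124741}$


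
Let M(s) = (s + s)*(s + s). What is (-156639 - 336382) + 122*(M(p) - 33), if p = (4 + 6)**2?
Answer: 4382953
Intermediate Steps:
p = 100 (p = 10**2 = 100)
M(s) = 4*s**2 (M(s) = (2*s)*(2*s) = 4*s**2)
(-156639 - 336382) + 122*(M(p) - 33) = (-156639 - 336382) + 122*(4*100**2 - 33) = -493021 + 122*(4*10000 - 33) = -493021 + 122*(40000 - 33) = -493021 + 122*39967 = -493021 + 4875974 = 4382953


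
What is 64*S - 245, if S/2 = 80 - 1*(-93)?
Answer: 21899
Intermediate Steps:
S = 346 (S = 2*(80 - 1*(-93)) = 2*(80 + 93) = 2*173 = 346)
64*S - 245 = 64*346 - 245 = 22144 - 245 = 21899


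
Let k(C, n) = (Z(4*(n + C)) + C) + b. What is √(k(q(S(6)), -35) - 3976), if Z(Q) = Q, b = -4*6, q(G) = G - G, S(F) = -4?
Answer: 6*I*√115 ≈ 64.343*I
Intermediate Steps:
q(G) = 0
b = -24
k(C, n) = -24 + 4*n + 5*C (k(C, n) = (4*(n + C) + C) - 24 = (4*(C + n) + C) - 24 = ((4*C + 4*n) + C) - 24 = (4*n + 5*C) - 24 = -24 + 4*n + 5*C)
√(k(q(S(6)), -35) - 3976) = √((-24 + 4*(-35) + 5*0) - 3976) = √((-24 - 140 + 0) - 3976) = √(-164 - 3976) = √(-4140) = 6*I*√115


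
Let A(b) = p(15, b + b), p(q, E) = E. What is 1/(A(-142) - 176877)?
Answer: -1/177161 ≈ -5.6446e-6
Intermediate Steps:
A(b) = 2*b (A(b) = b + b = 2*b)
1/(A(-142) - 176877) = 1/(2*(-142) - 176877) = 1/(-284 - 176877) = 1/(-177161) = -1/177161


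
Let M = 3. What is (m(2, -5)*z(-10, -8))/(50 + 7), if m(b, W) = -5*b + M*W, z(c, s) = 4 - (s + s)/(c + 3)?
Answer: -100/133 ≈ -0.75188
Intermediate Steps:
z(c, s) = 4 - 2*s/(3 + c)
m(b, W) = -5*b + 3*W
(m(2, -5)*z(-10, -8))/(50 + 7) = ((-5*2 + 3*(-5))*(2*(6 - 1*(-8) + 2*(-10))/(3 - 10)))/(50 + 7) = ((-10 - 15)*(2*(6 + 8 - 20)/(-7)))/57 = -50*(-1)*(-6)/7*(1/57) = -25*12/7*(1/57) = -300/7*1/57 = -100/133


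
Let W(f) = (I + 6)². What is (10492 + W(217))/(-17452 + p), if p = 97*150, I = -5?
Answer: -10493/2902 ≈ -3.6158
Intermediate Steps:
W(f) = 1 (W(f) = (-5 + 6)² = 1² = 1)
p = 14550
(10492 + W(217))/(-17452 + p) = (10492 + 1)/(-17452 + 14550) = 10493/(-2902) = 10493*(-1/2902) = -10493/2902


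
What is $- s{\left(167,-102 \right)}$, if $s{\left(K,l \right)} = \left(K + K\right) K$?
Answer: $-55778$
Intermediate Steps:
$s{\left(K,l \right)} = 2 K^{2}$ ($s{\left(K,l \right)} = 2 K K = 2 K^{2}$)
$- s{\left(167,-102 \right)} = - 2 \cdot 167^{2} = - 2 \cdot 27889 = \left(-1\right) 55778 = -55778$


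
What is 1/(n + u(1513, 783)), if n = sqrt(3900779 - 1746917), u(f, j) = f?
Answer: 1513/135307 - 3*sqrt(239318)/135307 ≈ 0.00033550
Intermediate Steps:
n = 3*sqrt(239318) (n = sqrt(2153862) = 3*sqrt(239318) ≈ 1467.6)
1/(n + u(1513, 783)) = 1/(3*sqrt(239318) + 1513) = 1/(1513 + 3*sqrt(239318))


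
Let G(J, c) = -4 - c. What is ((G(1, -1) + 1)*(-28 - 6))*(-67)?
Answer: -4556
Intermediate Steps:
((G(1, -1) + 1)*(-28 - 6))*(-67) = (((-4 - 1*(-1)) + 1)*(-28 - 6))*(-67) = (((-4 + 1) + 1)*(-34))*(-67) = ((-3 + 1)*(-34))*(-67) = -2*(-34)*(-67) = 68*(-67) = -4556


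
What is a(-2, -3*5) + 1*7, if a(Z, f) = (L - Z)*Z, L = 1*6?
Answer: -9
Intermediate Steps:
L = 6
a(Z, f) = Z*(6 - Z) (a(Z, f) = (6 - Z)*Z = Z*(6 - Z))
a(-2, -3*5) + 1*7 = -2*(6 - 1*(-2)) + 1*7 = -2*(6 + 2) + 7 = -2*8 + 7 = -16 + 7 = -9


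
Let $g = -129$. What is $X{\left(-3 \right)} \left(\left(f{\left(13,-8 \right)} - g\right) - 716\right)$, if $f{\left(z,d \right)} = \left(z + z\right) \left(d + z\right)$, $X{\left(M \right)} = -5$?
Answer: $2285$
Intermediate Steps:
$f{\left(z,d \right)} = 2 z \left(d + z\right)$
$X{\left(-3 \right)} \left(\left(f{\left(13,-8 \right)} - g\right) - 716\right) = - 5 \left(\left(2 \cdot 13 \left(-8 + 13\right) - -129\right) - 716\right) = - 5 \left(\left(2 \cdot 13 \cdot 5 + 129\right) - 716\right) = - 5 \left(\left(130 + 129\right) - 716\right) = - 5 \left(259 - 716\right) = \left(-5\right) \left(-457\right) = 2285$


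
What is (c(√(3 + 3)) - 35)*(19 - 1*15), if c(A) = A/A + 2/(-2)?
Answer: -140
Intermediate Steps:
c(A) = 0 (c(A) = 1 + 2*(-½) = 1 - 1 = 0)
(c(√(3 + 3)) - 35)*(19 - 1*15) = (0 - 35)*(19 - 1*15) = -35*(19 - 15) = -35*4 = -140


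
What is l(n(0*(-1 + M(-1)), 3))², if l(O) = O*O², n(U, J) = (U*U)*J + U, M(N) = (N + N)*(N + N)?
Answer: 0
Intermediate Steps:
M(N) = 4*N² (M(N) = (2*N)*(2*N) = 4*N²)
n(U, J) = U + J*U² (n(U, J) = U²*J + U = J*U² + U = U + J*U²)
l(O) = O³
l(n(0*(-1 + M(-1)), 3))² = (((0*(-1 + 4*(-1)²))*(1 + 3*(0*(-1 + 4*(-1)²))))³)² = (((0*(-1 + 4*1))*(1 + 3*(0*(-1 + 4*1))))³)² = (((0*(-1 + 4))*(1 + 3*(0*(-1 + 4))))³)² = (((0*3)*(1 + 3*(0*3)))³)² = ((0*(1 + 3*0))³)² = ((0*(1 + 0))³)² = ((0*1)³)² = (0³)² = 0² = 0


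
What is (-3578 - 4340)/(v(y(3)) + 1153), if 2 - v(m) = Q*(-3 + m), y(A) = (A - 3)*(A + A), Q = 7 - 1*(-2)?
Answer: -3959/591 ≈ -6.6988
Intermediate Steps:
Q = 9 (Q = 7 + 2 = 9)
y(A) = 2*A*(-3 + A) (y(A) = (-3 + A)*(2*A) = 2*A*(-3 + A))
v(m) = 29 - 9*m (v(m) = 2 - 9*(-3 + m) = 2 - (-27 + 9*m) = 2 + (27 - 9*m) = 29 - 9*m)
(-3578 - 4340)/(v(y(3)) + 1153) = (-3578 - 4340)/((29 - 18*3*(-3 + 3)) + 1153) = -7918/((29 - 18*3*0) + 1153) = -7918/((29 - 9*0) + 1153) = -7918/((29 + 0) + 1153) = -7918/(29 + 1153) = -7918/1182 = -7918*1/1182 = -3959/591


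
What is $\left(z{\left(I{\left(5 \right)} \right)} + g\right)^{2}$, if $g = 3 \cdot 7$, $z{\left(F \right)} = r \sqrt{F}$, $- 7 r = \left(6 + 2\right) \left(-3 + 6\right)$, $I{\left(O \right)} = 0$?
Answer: $441$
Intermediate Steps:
$r = - \frac{24}{7}$ ($r = - \frac{\left(6 + 2\right) \left(-3 + 6\right)}{7} = - \frac{8 \cdot 3}{7} = \left(- \frac{1}{7}\right) 24 = - \frac{24}{7} \approx -3.4286$)
$z{\left(F \right)} = - \frac{24 \sqrt{F}}{7}$
$g = 21$
$\left(z{\left(I{\left(5 \right)} \right)} + g\right)^{2} = \left(- \frac{24 \sqrt{0}}{7} + 21\right)^{2} = \left(\left(- \frac{24}{7}\right) 0 + 21\right)^{2} = \left(0 + 21\right)^{2} = 21^{2} = 441$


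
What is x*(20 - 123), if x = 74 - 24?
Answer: -5150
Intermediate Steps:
x = 50
x*(20 - 123) = 50*(20 - 123) = 50*(-103) = -5150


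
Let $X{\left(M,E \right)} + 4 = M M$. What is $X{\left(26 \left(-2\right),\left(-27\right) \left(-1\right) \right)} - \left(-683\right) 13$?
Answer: $11579$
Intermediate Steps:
$X{\left(M,E \right)} = -4 + M^{2}$ ($X{\left(M,E \right)} = -4 + M M = -4 + M^{2}$)
$X{\left(26 \left(-2\right),\left(-27\right) \left(-1\right) \right)} - \left(-683\right) 13 = \left(-4 + \left(26 \left(-2\right)\right)^{2}\right) - \left(-683\right) 13 = \left(-4 + \left(-52\right)^{2}\right) - -8879 = \left(-4 + 2704\right) + 8879 = 2700 + 8879 = 11579$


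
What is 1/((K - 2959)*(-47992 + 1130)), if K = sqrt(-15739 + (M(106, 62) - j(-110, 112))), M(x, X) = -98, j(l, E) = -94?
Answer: 2959/411046471488 + I*sqrt(15743)/411046471488 ≈ 7.1987e-9 + 3.0525e-10*I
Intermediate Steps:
K = I*sqrt(15743) (K = sqrt(-15739 + (-98 - 1*(-94))) = sqrt(-15739 + (-98 + 94)) = sqrt(-15739 - 4) = sqrt(-15743) = I*sqrt(15743) ≈ 125.47*I)
1/((K - 2959)*(-47992 + 1130)) = 1/((I*sqrt(15743) - 2959)*(-47992 + 1130)) = 1/((-2959 + I*sqrt(15743))*(-46862)) = 1/(138664658 - 46862*I*sqrt(15743))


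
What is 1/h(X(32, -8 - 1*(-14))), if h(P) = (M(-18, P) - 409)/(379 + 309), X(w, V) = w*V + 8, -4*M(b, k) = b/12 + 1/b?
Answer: -12384/7355 ≈ -1.6838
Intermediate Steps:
M(b, k) = -1/(4*b) - b/48 (M(b, k) = -(b/12 + 1/b)/4 = -(1/b + b/12)/4 = -1/(4*b) - b/48)
X(w, V) = 8 + V*w (X(w, V) = V*w + 8 = 8 + V*w)
h(P) = -7355/12384 (h(P) = ((1/48)*(-12 - 1*(-18)²)/(-18) - 409)/(379 + 309) = ((1/48)*(-1/18)*(-12 - 1*324) - 409)/688 = ((1/48)*(-1/18)*(-12 - 324) - 409)*(1/688) = ((1/48)*(-1/18)*(-336) - 409)*(1/688) = (7/18 - 409)*(1/688) = -7355/18*1/688 = -7355/12384)
1/h(X(32, -8 - 1*(-14))) = 1/(-7355/12384) = -12384/7355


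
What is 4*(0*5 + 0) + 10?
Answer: 10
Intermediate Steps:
4*(0*5 + 0) + 10 = 4*(0 + 0) + 10 = 4*0 + 10 = 0 + 10 = 10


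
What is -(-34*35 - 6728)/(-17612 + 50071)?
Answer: 7918/32459 ≈ 0.24394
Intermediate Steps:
-(-34*35 - 6728)/(-17612 + 50071) = -(-1190 - 6728)/32459 = -(-7918)/32459 = -1*(-7918/32459) = 7918/32459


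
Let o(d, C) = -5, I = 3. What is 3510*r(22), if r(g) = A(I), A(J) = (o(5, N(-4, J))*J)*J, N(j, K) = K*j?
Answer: -157950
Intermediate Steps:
A(J) = -5*J**2 (A(J) = (-5*J)*J = -5*J**2)
r(g) = -45 (r(g) = -5*3**2 = -5*9 = -45)
3510*r(22) = 3510*(-45) = -157950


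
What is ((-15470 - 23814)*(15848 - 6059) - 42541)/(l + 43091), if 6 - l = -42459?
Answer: -384593617/85556 ≈ -4495.2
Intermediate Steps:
l = 42465 (l = 6 - 1*(-42459) = 6 + 42459 = 42465)
((-15470 - 23814)*(15848 - 6059) - 42541)/(l + 43091) = ((-15470 - 23814)*(15848 - 6059) - 42541)/(42465 + 43091) = (-39284*9789 - 42541)/85556 = (-384551076 - 42541)*(1/85556) = -384593617*1/85556 = -384593617/85556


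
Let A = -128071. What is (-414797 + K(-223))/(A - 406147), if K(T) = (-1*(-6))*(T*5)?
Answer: 421487/534218 ≈ 0.78898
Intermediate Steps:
K(T) = 30*T (K(T) = 6*(5*T) = 30*T)
(-414797 + K(-223))/(A - 406147) = (-414797 + 30*(-223))/(-128071 - 406147) = (-414797 - 6690)/(-534218) = -421487*(-1/534218) = 421487/534218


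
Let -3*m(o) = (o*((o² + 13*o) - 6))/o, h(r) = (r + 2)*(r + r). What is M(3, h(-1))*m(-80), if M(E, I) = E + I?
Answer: -5354/3 ≈ -1784.7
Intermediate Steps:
h(r) = 2*r*(2 + r) (h(r) = (2 + r)*(2*r) = 2*r*(2 + r))
m(o) = 2 - 13*o/3 - o²/3 (m(o) = -o*((o² + 13*o) - 6)/(3*o) = -o*(-6 + o² + 13*o)/(3*o) = -(-6 + o² + 13*o)/3 = 2 - 13*o/3 - o²/3)
M(3, h(-1))*m(-80) = (3 + 2*(-1)*(2 - 1))*(2 - 13/3*(-80) - ⅓*(-80)²) = (3 + 2*(-1)*1)*(2 + 1040/3 - ⅓*6400) = (3 - 2)*(2 + 1040/3 - 6400/3) = 1*(-5354/3) = -5354/3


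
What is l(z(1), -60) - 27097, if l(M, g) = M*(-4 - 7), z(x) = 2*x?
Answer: -27119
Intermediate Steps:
l(M, g) = -11*M (l(M, g) = M*(-11) = -11*M)
l(z(1), -60) - 27097 = -22 - 27097 = -27119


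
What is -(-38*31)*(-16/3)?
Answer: -18848/3 ≈ -6282.7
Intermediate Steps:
-(-38*31)*(-16/3) = -(-1178)*(-16*1/3) = -(-1178)*(-16)/3 = -1*18848/3 = -18848/3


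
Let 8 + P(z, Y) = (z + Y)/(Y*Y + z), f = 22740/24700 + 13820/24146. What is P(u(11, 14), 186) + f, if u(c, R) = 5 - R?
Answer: -1117668365636/171899176995 ≈ -6.5019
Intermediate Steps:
f = 22260851/14910155 (f = 22740*(1/24700) + 13820*(1/24146) = 1137/1235 + 6910/12073 = 22260851/14910155 ≈ 1.4930)
P(z, Y) = -8 + (Y + z)/(z + Y²) (P(z, Y) = -8 + (z + Y)/(Y*Y + z) = -8 + (Y + z)/(Y² + z) = -8 + (Y + z)/(z + Y²))
P(u(11, 14), 186) + f = (186 - 8*186² - 7*(5 - 1*14))/((5 - 1*14) + 186²) + 22260851/14910155 = (186 - 8*34596 - 7*(5 - 14))/((5 - 14) + 34596) + 22260851/14910155 = (186 - 276768 - 7*(-9))/(-9 + 34596) + 22260851/14910155 = (186 - 276768 + 63)/34587 + 22260851/14910155 = (1/34587)*(-276519) + 22260851/14910155 = -92173/11529 + 22260851/14910155 = -1117668365636/171899176995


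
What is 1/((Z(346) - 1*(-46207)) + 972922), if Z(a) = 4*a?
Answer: 1/1020513 ≈ 9.7990e-7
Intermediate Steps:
1/((Z(346) - 1*(-46207)) + 972922) = 1/((4*346 - 1*(-46207)) + 972922) = 1/((1384 + 46207) + 972922) = 1/(47591 + 972922) = 1/1020513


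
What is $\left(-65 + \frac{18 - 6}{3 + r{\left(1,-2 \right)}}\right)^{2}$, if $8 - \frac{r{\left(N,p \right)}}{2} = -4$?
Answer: $\frac{337561}{81} \approx 4167.4$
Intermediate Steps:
$r{\left(N,p \right)} = 24$ ($r{\left(N,p \right)} = 16 - -8 = 16 + 8 = 24$)
$\left(-65 + \frac{18 - 6}{3 + r{\left(1,-2 \right)}}\right)^{2} = \left(-65 + \frac{18 - 6}{3 + 24}\right)^{2} = \left(-65 + \frac{18 - 6}{27}\right)^{2} = \left(-65 + 12 \cdot \frac{1}{27}\right)^{2} = \left(-65 + \frac{4}{9}\right)^{2} = \left(- \frac{581}{9}\right)^{2} = \frac{337561}{81}$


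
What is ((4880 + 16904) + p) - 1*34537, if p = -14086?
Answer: -26839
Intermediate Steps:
((4880 + 16904) + p) - 1*34537 = ((4880 + 16904) - 14086) - 1*34537 = (21784 - 14086) - 34537 = 7698 - 34537 = -26839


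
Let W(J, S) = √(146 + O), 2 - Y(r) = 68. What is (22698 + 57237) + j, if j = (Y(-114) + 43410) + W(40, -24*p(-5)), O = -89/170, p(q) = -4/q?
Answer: 123279 + √4204270/170 ≈ 1.2329e+5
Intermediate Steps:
O = -89/170 (O = -89*1/170 = -89/170 ≈ -0.52353)
Y(r) = -66 (Y(r) = 2 - 1*68 = 2 - 68 = -66)
W(J, S) = √4204270/170 (W(J, S) = √(146 - 89/170) = √(24731/170) = √4204270/170)
j = 43344 + √4204270/170 (j = (-66 + 43410) + √4204270/170 = 43344 + √4204270/170 ≈ 43356.)
(22698 + 57237) + j = (22698 + 57237) + (43344 + √4204270/170) = 79935 + (43344 + √4204270/170) = 123279 + √4204270/170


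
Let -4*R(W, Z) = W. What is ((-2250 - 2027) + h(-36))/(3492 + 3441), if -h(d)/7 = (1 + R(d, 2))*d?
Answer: -1757/6933 ≈ -0.25343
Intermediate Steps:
R(W, Z) = -W/4
h(d) = -7*d*(1 - d/4) (h(d) = -7*(1 - d/4)*d = -7*d*(1 - d/4))
((-2250 - 2027) + h(-36))/(3492 + 3441) = ((-2250 - 2027) + (7/4)*(-36)*(-4 - 36))/(3492 + 3441) = (-4277 + (7/4)*(-36)*(-40))/6933 = (-4277 + 2520)*(1/6933) = -1757*1/6933 = -1757/6933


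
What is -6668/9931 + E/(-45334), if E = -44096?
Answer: 67815132/225105977 ≈ 0.30126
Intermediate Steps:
-6668/9931 + E/(-45334) = -6668/9931 - 44096/(-45334) = -6668*1/9931 - 44096*(-1/45334) = -6668/9931 + 22048/22667 = 67815132/225105977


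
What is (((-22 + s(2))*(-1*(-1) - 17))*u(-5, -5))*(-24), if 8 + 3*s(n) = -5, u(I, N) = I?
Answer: 50560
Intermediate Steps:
s(n) = -13/3 (s(n) = -8/3 + (⅓)*(-5) = -8/3 - 5/3 = -13/3)
(((-22 + s(2))*(-1*(-1) - 17))*u(-5, -5))*(-24) = (((-22 - 13/3)*(-1*(-1) - 17))*(-5))*(-24) = (-79*(1 - 17)/3*(-5))*(-24) = (-79/3*(-16)*(-5))*(-24) = ((1264/3)*(-5))*(-24) = -6320/3*(-24) = 50560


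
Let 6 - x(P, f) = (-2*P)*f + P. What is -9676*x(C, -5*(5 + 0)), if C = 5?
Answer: 2409324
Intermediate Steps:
x(P, f) = 6 - P + 2*P*f (x(P, f) = 6 - ((-2*P)*f + P) = 6 - (-2*P*f + P) = 6 - (P - 2*P*f) = 6 + (-P + 2*P*f) = 6 - P + 2*P*f)
-9676*x(C, -5*(5 + 0)) = -9676*(6 - 1*5 + 2*5*(-5*(5 + 0))) = -9676*(6 - 5 + 2*5*(-5*5)) = -9676*(6 - 5 + 2*5*(-25)) = -9676*(6 - 5 - 250) = -9676*(-249) = 2409324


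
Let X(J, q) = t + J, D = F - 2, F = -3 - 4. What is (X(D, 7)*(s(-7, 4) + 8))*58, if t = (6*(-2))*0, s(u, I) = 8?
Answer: -8352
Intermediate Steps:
F = -7
D = -9 (D = -7 - 2 = -9)
t = 0 (t = -12*0 = 0)
X(J, q) = J (X(J, q) = 0 + J = J)
(X(D, 7)*(s(-7, 4) + 8))*58 = -9*(8 + 8)*58 = -9*16*58 = -144*58 = -8352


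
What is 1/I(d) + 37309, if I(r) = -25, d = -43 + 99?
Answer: 932724/25 ≈ 37309.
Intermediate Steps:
d = 56
1/I(d) + 37309 = 1/(-25) + 37309 = -1/25 + 37309 = 932724/25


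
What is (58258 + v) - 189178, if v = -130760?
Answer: -261680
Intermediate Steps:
(58258 + v) - 189178 = (58258 - 130760) - 189178 = -72502 - 189178 = -261680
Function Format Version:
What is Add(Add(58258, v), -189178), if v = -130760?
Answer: -261680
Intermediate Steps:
Add(Add(58258, v), -189178) = Add(Add(58258, -130760), -189178) = Add(-72502, -189178) = -261680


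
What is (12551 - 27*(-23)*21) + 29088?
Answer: 54680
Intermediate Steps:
(12551 - 27*(-23)*21) + 29088 = (12551 + 621*21) + 29088 = (12551 + 13041) + 29088 = 25592 + 29088 = 54680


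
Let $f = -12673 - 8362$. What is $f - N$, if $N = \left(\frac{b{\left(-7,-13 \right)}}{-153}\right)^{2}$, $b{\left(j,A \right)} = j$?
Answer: $- \frac{492408364}{23409} \approx -21035.0$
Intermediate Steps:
$f = -21035$
$N = \frac{49}{23409}$ ($N = \left(- \frac{7}{-153}\right)^{2} = \left(\left(-7\right) \left(- \frac{1}{153}\right)\right)^{2} = \left(\frac{7}{153}\right)^{2} = \frac{49}{23409} \approx 0.0020932$)
$f - N = -21035 - \frac{49}{23409} = - \frac{492408364}{23409}$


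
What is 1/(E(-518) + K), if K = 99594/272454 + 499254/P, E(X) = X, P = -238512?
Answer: -1805098568/938159652257 ≈ -0.0019241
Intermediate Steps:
K = -3118594033/1805098568 (K = 99594/272454 + 499254/(-238512) = 99594*(1/272454) + 499254*(-1/238512) = 16599/45409 - 83209/39752 = -3118594033/1805098568 ≈ -1.7277)
1/(E(-518) + K) = 1/(-518 - 3118594033/1805098568) = 1/(-938159652257/1805098568) = -1805098568/938159652257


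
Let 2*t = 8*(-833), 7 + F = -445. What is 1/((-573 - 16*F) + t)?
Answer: 1/3327 ≈ 0.00030057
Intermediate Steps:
F = -452 (F = -7 - 445 = -452)
t = -3332 (t = (8*(-833))/2 = (½)*(-6664) = -3332)
1/((-573 - 16*F) + t) = 1/((-573 - 16*(-452)) - 3332) = 1/((-573 + 7232) - 3332) = 1/(6659 - 3332) = 1/3327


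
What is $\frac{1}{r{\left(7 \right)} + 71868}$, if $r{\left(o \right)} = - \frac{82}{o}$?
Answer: $\frac{7}{502994} \approx 1.3917 \cdot 10^{-5}$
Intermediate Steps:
$\frac{1}{r{\left(7 \right)} + 71868} = \frac{1}{- \frac{82}{7} + 71868} = \frac{1}{\frac{502994}{7}} = \frac{7}{502994}$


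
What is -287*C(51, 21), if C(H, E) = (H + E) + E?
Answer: -26691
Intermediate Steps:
C(H, E) = H + 2*E (C(H, E) = (E + H) + E = H + 2*E)
-287*C(51, 21) = -287*(51 + 2*21) = -287*(51 + 42) = -287*93 = -26691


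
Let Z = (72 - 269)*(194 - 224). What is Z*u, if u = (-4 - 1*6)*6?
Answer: -354600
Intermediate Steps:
u = -60 (u = (-4 - 6)*6 = -10*6 = -60)
Z = 5910 (Z = -197*(-30) = 5910)
Z*u = 5910*(-60) = -354600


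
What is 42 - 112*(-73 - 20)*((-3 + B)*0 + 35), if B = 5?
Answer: 364602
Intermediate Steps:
42 - 112*(-73 - 20)*((-3 + B)*0 + 35) = 42 - 112*(-73 - 20)*((-3 + 5)*0 + 35) = 42 - (-10416)*(2*0 + 35) = 42 - (-10416)*(0 + 35) = 42 - (-10416)*35 = 42 - 112*(-3255) = 42 + 364560 = 364602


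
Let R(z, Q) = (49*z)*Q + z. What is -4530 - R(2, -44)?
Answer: -220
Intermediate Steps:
R(z, Q) = z + 49*Q*z (R(z, Q) = 49*Q*z + z = z + 49*Q*z)
-4530 - R(2, -44) = -4530 - 2*(1 + 49*(-44)) = -4530 - 2*(1 - 2156) = -4530 - 2*(-2155) = -4530 - 1*(-4310) = -4530 + 4310 = -220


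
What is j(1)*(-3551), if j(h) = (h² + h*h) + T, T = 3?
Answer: -17755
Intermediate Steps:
j(h) = 3 + 2*h² (j(h) = (h² + h*h) + 3 = (h² + h²) + 3 = 2*h² + 3 = 3 + 2*h²)
j(1)*(-3551) = (3 + 2*1²)*(-3551) = (3 + 2*1)*(-3551) = (3 + 2)*(-3551) = 5*(-3551) = -17755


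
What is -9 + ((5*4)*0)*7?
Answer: -9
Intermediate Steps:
-9 + ((5*4)*0)*7 = -9 + (20*0)*7 = -9 + 0*7 = -9 + 0 = -9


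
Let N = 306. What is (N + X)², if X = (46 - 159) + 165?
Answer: 128164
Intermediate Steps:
X = 52 (X = -113 + 165 = 52)
(N + X)² = (306 + 52)² = 358² = 128164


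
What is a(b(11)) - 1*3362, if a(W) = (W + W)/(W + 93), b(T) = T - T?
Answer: -3362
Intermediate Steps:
b(T) = 0
a(W) = 2*W/(93 + W) (a(W) = (2*W)/(93 + W) = 2*W/(93 + W))
a(b(11)) - 1*3362 = 2*0/(93 + 0) - 1*3362 = 2*0/93 - 3362 = 2*0*(1/93) - 3362 = 0 - 3362 = -3362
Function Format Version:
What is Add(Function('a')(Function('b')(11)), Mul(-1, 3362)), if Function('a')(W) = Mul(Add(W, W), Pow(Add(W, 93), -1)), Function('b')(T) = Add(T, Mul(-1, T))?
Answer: -3362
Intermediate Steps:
Function('b')(T) = 0
Function('a')(W) = Mul(2, W, Pow(Add(93, W), -1)) (Function('a')(W) = Mul(Mul(2, W), Pow(Add(93, W), -1)) = Mul(2, W, Pow(Add(93, W), -1)))
Add(Function('a')(Function('b')(11)), Mul(-1, 3362)) = Add(Mul(2, 0, Pow(Add(93, 0), -1)), Mul(-1, 3362)) = Add(Mul(2, 0, Pow(93, -1)), -3362) = Add(Mul(2, 0, Rational(1, 93)), -3362) = Add(0, -3362) = -3362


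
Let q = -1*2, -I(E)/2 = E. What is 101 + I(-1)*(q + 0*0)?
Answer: 97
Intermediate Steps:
I(E) = -2*E
q = -2
101 + I(-1)*(q + 0*0) = 101 + (-2*(-1))*(-2 + 0*0) = 101 + 2*(-2 + 0) = 101 + 2*(-2) = 101 - 4 = 97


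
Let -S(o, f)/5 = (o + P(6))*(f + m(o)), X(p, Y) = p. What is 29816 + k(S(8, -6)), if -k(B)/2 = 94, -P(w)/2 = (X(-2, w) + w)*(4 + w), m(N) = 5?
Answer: 29628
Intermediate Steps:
P(w) = -2*(-2 + w)*(4 + w)
S(o, f) = -5*(-80 + o)*(5 + f) (S(o, f) = -5*(o + (16 - 4*6 - 2*6²))*(f + 5) = -5*(o + (16 - 24 - 2*36))*(5 + f) = -5*(o + (16 - 24 - 72))*(5 + f) = -5*(o - 80)*(5 + f) = -5*(-80 + o)*(5 + f))
k(B) = -188 (k(B) = -2*94 = -188)
29816 + k(S(8, -6)) = 29816 - 188 = 29628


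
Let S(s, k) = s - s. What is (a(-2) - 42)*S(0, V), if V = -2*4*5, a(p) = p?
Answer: 0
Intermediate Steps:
V = -40 (V = -8*5 = -40)
S(s, k) = 0
(a(-2) - 42)*S(0, V) = (-2 - 42)*0 = -44*0 = 0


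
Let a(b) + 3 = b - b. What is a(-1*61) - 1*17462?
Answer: -17465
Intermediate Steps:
a(b) = -3 (a(b) = -3 + (b - b) = -3 + 0 = -3)
a(-1*61) - 1*17462 = -3 - 1*17462 = -3 - 17462 = -17465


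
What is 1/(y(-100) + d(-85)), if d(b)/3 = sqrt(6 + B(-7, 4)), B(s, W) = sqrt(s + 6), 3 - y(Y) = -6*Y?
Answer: -7879405/4703292078 - 39595*sqrt(6 + I)/4703292078 - 199*I/4703292078 - I*sqrt(6 + I)/4703292078 ≈ -0.001696 - 1.7554e-6*I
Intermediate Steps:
y(Y) = 3 + 6*Y (y(Y) = 3 - (-6)*Y = 3 + 6*Y)
B(s, W) = sqrt(6 + s)
d(b) = 3*sqrt(6 + I) (d(b) = 3*sqrt(6 + sqrt(6 - 7)) = 3*sqrt(6 + sqrt(-1)) = 3*sqrt(6 + I))
1/(y(-100) + d(-85)) = 1/((3 + 6*(-100)) + 3*sqrt(6 + I)) = 1/((3 - 600) + 3*sqrt(6 + I)) = 1/(-597 + 3*sqrt(6 + I))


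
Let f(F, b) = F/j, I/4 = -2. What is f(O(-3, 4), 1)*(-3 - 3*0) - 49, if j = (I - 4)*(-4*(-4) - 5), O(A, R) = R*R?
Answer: -535/11 ≈ -48.636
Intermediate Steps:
I = -8 (I = 4*(-2) = -8)
O(A, R) = R**2
j = -132 (j = (-8 - 4)*(-4*(-4) - 5) = -12*(16 - 5) = -12*11 = -132)
f(F, b) = -F/132 (f(F, b) = F/(-132) = F*(-1/132) = -F/132)
f(O(-3, 4), 1)*(-3 - 3*0) - 49 = (-1/132*4**2)*(-3 - 3*0) - 49 = (-1/132*16)*(-3 + 0) - 49 = -4/33*(-3) - 49 = 4/11 - 49 = -535/11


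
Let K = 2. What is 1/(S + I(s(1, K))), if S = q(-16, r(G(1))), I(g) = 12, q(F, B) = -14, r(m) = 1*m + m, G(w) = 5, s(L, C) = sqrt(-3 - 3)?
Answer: -1/2 ≈ -0.50000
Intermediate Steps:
s(L, C) = I*sqrt(6) (s(L, C) = sqrt(-6) = I*sqrt(6))
r(m) = 2*m (r(m) = m + m = 2*m)
S = -14
1/(S + I(s(1, K))) = 1/(-14 + 12) = 1/(-2) = -1/2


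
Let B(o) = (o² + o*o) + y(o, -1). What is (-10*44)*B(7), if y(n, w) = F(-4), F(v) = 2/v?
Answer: -42900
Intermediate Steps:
y(n, w) = -½ (y(n, w) = 2/(-4) = 2*(-¼) = -½)
B(o) = -½ + 2*o² (B(o) = (o² + o*o) - ½ = (o² + o²) - ½ = 2*o² - ½ = -½ + 2*o²)
(-10*44)*B(7) = (-10*44)*(-½ + 2*7²) = -440*(-½ + 2*49) = -440*(-½ + 98) = -440*195/2 = -42900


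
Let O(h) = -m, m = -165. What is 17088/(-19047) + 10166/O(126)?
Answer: 63604094/1047585 ≈ 60.715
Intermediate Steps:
O(h) = 165 (O(h) = -1*(-165) = 165)
17088/(-19047) + 10166/O(126) = 17088/(-19047) + 10166/165 = 17088*(-1/19047) + 10166*(1/165) = -5696/6349 + 10166/165 = 63604094/1047585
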